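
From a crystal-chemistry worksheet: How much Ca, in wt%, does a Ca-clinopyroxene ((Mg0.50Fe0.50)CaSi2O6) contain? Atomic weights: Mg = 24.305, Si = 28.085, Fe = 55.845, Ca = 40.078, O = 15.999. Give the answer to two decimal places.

17.25 wt%

Formula mass = 0.50*24.305 + 0.50*55.845 + 1*40.078 + 2*28.085 + 6*15.999 = 232.317 g/mol, of which 40.078 g is Ca.
So Ca makes up 40.078/232.317 = 0.1725 of the mass, i.e. 17.25%.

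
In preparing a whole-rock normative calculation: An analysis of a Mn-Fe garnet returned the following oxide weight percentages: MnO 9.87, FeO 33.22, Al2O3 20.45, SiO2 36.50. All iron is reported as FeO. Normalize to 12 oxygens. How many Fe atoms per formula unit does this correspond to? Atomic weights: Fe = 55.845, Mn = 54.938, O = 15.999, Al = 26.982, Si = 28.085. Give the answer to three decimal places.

2.295 Fe apfu

MnO (M=70.937): mol = 0.13914; Mn = 0.13914, O = 0.13914.
FeO (M=71.844): mol = 0.46239; Fe = 0.46239, O = 0.46239.
Al2O3 (M=101.961): mol = 0.20057; Al = 0.40114, O = 0.60171.
SiO2 (M=60.083): mol = 0.60749; Si = 0.60749, O = 1.21498.
ΣO = 2.41822; factor = 12/ΣO = 4.96233.
Fe apfu = 0.46239 × 4.96233 = 2.295.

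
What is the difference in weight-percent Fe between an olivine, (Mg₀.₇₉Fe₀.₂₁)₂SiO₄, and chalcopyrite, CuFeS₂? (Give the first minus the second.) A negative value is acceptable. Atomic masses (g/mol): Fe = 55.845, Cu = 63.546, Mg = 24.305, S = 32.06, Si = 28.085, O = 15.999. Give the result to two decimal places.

-15.19 percentage points

M((Mg₀.₇₉Fe₀.₂₁)₂SiO₄) = 153.938 g/mol, so wt% Fe = 23.455/153.938 × 100 = 15.24%.
M(CuFeS₂) = 183.511 g/mol, so wt% Fe = 55.845/183.511 × 100 = 30.43%.
15.24 − 30.43 = -15.19 pp.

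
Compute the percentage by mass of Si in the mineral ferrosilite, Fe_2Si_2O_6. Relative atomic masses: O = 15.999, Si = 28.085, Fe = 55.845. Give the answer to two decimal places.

Molar mass of Fe_2Si_2O_6: 2*55.845 + 2*28.085 + 6*15.999 = 263.854 g/mol.
Mass of Si per formula unit: 2 × 28.085 = 56.170 g.
Weight fraction Si = 56.170 / 263.854 = 0.2129.

21.29 mass %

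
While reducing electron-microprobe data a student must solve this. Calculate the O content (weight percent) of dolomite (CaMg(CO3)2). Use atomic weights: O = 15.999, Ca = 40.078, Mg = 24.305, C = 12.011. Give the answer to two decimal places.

52.06 weight percent

Molar mass of CaMg(CO3)2: 1×40.078 + 1×24.305 + 2×12.011 + 6×15.999 = 184.399 g/mol.
Mass of O per formula unit: 6 × 15.999 = 95.994 g.
Weight fraction O = 95.994 / 184.399 = 0.5206.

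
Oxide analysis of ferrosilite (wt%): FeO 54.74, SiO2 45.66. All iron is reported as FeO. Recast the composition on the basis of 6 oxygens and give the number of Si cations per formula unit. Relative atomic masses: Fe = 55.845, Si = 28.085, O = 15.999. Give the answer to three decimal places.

1.998 Si apfu

FeO (M=71.844): mol = 0.76193; Fe = 0.76193, O = 0.76193.
SiO2 (M=60.083): mol = 0.75995; Si = 0.75995, O = 1.51990.
ΣO = 2.28183; factor = 6/ΣO = 2.62947.
Si apfu = 0.75995 × 2.62947 = 1.998.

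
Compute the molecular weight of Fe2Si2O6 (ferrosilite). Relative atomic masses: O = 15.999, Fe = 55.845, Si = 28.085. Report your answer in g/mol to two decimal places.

263.85 g/mol

Fe: 2 × 55.845 = 111.6900
Si: 2 × 28.085 = 56.1700
O: 6 × 15.999 = 95.9940
Summing the contributions gives the formula mass.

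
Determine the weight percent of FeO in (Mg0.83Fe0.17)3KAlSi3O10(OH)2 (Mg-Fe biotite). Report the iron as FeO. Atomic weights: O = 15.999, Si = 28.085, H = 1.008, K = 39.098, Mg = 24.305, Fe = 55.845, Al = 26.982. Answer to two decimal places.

Molar mass of (Mg0.83Fe0.17)3KAlSi3O10(OH)2 = 2.49*24.305 + 0.51*55.845 + 1*39.098 + 1*26.982 + 3*28.085 + 12*15.999 + 2*1.008 = 433.339 g/mol.
Each formula unit contains 0.51 Fe, equivalent to 0.51/1 = 0.5100 mol FeO.
M(FeO) = 1×55.845 + 1×15.999 = 71.844 g/mol.
Mass of FeO per formula unit = 0.5100 × 71.844 = 36.640 g.
FeO wt% = 36.640 / 433.339 × 100 = 8.46%.

8.46 wt%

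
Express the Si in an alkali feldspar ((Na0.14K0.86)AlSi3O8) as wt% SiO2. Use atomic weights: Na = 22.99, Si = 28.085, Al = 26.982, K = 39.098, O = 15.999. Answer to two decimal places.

65.29 wt%

M((Na0.14K0.86)AlSi3O8) = 276.072 g/mol; M(SiO2) = 60.083 g/mol.
Moles SiO2 per formula unit = 3 Si ÷ 1 = 3.0000.
SiO2 fraction = (3.0000 × 60.083) / 276.072 = 180.249/276.072 = 0.6529.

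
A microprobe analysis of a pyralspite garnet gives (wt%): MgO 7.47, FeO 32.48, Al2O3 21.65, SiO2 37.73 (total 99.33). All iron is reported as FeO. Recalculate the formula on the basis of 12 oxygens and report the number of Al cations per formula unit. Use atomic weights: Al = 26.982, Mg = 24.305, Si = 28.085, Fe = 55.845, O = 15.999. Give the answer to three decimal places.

2.014 Al apfu

MgO: 7.47/40.304 = 0.18534 mol → 0.18534 mol Mg, 0.18534 mol O.
FeO: 32.48/71.844 = 0.45209 mol → 0.45209 mol Fe, 0.45209 mol O.
Al2O3: 21.65/101.961 = 0.21234 mol → 0.42468 mol Al, 0.63702 mol O.
SiO2: 37.73/60.083 = 0.62796 mol → 0.62796 mol Si, 1.25592 mol O.
Total oxygen = 2.53037 mol. Normalization factor = 12/2.53037 = 4.74239.
Al per 12 O = 0.42468 × 4.74239 = 2.014.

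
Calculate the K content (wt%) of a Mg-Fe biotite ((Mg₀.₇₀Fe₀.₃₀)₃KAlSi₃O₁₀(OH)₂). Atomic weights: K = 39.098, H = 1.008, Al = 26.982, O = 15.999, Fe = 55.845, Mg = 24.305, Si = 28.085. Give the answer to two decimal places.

M((Mg₀.₇₀Fe₀.₃₀)₃KAlSi₃O₁₀(OH)₂) = 445.640 g/mol.
K contributes 1 × 39.098 = 39.098 g per mole.
39.098/445.640 = 0.0877 → 8.77%.

8.77 wt%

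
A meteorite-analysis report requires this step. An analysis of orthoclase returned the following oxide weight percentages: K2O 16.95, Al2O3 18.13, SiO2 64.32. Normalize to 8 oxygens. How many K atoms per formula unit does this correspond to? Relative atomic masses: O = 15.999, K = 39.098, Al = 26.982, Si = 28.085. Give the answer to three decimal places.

16.95 wt% K2O ÷ 94.195 g/mol = 0.17995 mol, giving 0.35990 K and 0.17995 O.
18.13 wt% Al2O3 ÷ 101.961 g/mol = 0.17781 mol, giving 0.35562 Al and 0.53343 O.
64.32 wt% SiO2 ÷ 60.083 g/mol = 1.07052 mol, giving 1.07052 Si and 2.14104 O.
Oxygen sums to 2.85442; scaling by 8/2.85442 = 2.80267 puts the formula on 8 O.
K: 0.35990 × 2.80267 = 1.009 atoms per formula unit.

1.009 K apfu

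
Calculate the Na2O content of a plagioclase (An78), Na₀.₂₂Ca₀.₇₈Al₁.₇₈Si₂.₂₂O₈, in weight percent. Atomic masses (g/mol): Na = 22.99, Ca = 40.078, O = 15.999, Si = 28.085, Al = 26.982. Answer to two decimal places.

2.48 wt%

Formula mass = 274.687 g/mol.
0.22 Na → 0.1100 mol Na2O per formula unit; M(Na2O) = 61.979, so Na2O mass = 6.818 g.
6.818/274.687 × 100 = 2.48 wt%.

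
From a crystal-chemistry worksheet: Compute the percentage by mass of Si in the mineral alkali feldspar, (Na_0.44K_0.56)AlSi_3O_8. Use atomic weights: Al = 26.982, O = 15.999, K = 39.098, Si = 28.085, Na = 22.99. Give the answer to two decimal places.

Formula mass = 0.44×22.99 + 0.56×39.098 + 1×26.982 + 3×28.085 + 8×15.999 = 271.239 g/mol, of which 84.255 g is Si.
So Si makes up 84.255/271.239 = 0.3106 of the mass, i.e. 31.06%.

31.06 weight percent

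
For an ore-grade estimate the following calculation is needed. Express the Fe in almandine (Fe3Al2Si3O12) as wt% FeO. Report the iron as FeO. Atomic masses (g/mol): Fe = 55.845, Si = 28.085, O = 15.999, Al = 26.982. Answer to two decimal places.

Formula mass = 497.742 g/mol.
3 Fe → 3.0000 mol FeO per formula unit; M(FeO) = 71.844, so FeO mass = 215.532 g.
215.532/497.742 × 100 = 43.30 wt%.

43.30 wt%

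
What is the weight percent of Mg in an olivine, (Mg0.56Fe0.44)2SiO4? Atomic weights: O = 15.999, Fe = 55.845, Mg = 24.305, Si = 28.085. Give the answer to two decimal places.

16.16 mass %

Molar mass of (Mg0.56Fe0.44)2SiO4: 1.12×24.305 + 0.88×55.845 + 1×28.085 + 4×15.999 = 168.446 g/mol.
Mass of Mg per formula unit: 1.12 × 24.305 = 27.222 g.
Weight fraction Mg = 27.222 / 168.446 = 0.1616.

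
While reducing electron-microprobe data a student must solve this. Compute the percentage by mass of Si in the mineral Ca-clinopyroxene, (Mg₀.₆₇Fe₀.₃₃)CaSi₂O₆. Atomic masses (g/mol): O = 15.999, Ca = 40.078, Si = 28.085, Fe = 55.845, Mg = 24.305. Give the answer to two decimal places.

24.75 mass %

Molar mass of (Mg₀.₆₇Fe₀.₃₃)CaSi₂O₆: 0.67×24.305 + 0.33×55.845 + 1×40.078 + 2×28.085 + 6×15.999 = 226.955 g/mol.
Mass of Si per formula unit: 2 × 28.085 = 56.170 g.
Weight fraction Si = 56.170 / 226.955 = 0.2475.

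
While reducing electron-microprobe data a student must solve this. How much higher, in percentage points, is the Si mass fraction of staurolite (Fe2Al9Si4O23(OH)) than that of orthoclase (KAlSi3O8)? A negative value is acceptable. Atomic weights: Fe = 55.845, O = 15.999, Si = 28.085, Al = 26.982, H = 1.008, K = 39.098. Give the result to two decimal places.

-17.08 percentage points

M(Fe2Al9Si4O23(OH)) = 851.852 g/mol, so wt% Si = 112.340/851.852 × 100 = 13.19%.
M(KAlSi3O8) = 278.327 g/mol, so wt% Si = 84.255/278.327 × 100 = 30.27%.
13.19 − 30.27 = -17.08 pp.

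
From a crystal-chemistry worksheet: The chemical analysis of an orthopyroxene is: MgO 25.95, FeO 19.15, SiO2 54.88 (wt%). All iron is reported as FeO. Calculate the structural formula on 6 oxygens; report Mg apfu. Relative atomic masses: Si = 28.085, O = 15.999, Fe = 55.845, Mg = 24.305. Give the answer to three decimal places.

MgO: 25.95/40.304 = 0.64386 mol → 0.64386 mol Mg, 0.64386 mol O.
FeO: 19.15/71.844 = 0.26655 mol → 0.26655 mol Fe, 0.26655 mol O.
SiO2: 54.88/60.083 = 0.91340 mol → 0.91340 mol Si, 1.82680 mol O.
Total oxygen = 2.73721 mol. Normalization factor = 6/2.73721 = 2.19201.
Mg per 6 O = 0.64386 × 2.19201 = 1.411.

1.411 Mg apfu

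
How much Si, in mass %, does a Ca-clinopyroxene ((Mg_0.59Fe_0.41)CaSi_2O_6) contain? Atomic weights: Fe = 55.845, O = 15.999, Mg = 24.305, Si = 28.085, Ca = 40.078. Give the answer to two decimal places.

24.48 mass %

M((Mg_0.59Fe_0.41)CaSi_2O_6) = 229.478 g/mol.
Si contributes 2 × 28.085 = 56.170 g per mole.
56.170/229.478 = 0.2448 → 24.48%.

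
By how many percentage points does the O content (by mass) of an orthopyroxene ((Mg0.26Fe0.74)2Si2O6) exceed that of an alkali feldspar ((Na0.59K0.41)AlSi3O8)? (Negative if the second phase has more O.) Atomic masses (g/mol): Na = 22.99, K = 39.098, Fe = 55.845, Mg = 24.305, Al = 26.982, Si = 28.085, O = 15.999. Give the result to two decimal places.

-8.82 percentage points

First mineral: 95.994 g O in 247.453 g formula = 38.79 wt% O.
Second mineral: 127.992 g O in 268.823 g formula = 47.61 wt% O.
38.79% − 47.61% gives a difference of -8.82 percentage points.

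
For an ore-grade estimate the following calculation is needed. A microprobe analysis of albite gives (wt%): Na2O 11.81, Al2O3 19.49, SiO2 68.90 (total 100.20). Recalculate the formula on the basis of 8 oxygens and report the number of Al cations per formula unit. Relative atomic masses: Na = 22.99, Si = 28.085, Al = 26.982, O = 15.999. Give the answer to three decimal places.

Na2O (M=61.979): mol = 0.19055; Na = 0.38110, O = 0.19055.
Al2O3 (M=101.961): mol = 0.19115; Al = 0.38230, O = 0.57345.
SiO2 (M=60.083): mol = 1.14675; Si = 1.14675, O = 2.29350.
ΣO = 3.05750; factor = 8/ΣO = 2.61652.
Al apfu = 0.38230 × 2.61652 = 1.000.

1.000 Al apfu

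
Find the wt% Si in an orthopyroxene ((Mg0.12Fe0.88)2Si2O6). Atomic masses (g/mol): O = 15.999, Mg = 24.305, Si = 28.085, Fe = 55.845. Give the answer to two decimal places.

Formula mass = 0.24×24.305 + 1.76×55.845 + 2×28.085 + 6×15.999 = 256.284 g/mol, of which 56.170 g is Si.
So Si makes up 56.170/256.284 = 0.2192 of the mass, i.e. 21.92%.

21.92 weight percent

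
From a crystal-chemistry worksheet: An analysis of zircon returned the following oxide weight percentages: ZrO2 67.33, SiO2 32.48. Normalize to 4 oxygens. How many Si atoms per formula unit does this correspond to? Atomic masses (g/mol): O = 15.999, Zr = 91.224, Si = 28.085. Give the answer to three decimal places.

ZrO2 (M=123.222): mol = 0.54641; Zr = 0.54641, O = 1.09282.
SiO2 (M=60.083): mol = 0.54059; Si = 0.54059, O = 1.08118.
ΣO = 2.17400; factor = 4/ΣO = 1.83993.
Si apfu = 0.54059 × 1.83993 = 0.995.

0.995 Si apfu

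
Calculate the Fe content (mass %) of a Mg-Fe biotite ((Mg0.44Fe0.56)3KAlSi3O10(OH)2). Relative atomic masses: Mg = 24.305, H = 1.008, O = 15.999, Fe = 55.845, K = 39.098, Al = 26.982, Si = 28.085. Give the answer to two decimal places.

19.95 mass %

Molar mass of (Mg0.44Fe0.56)3KAlSi3O10(OH)2: 1.32×24.305 + 1.68×55.845 + 1×39.098 + 1×26.982 + 3×28.085 + 12×15.999 + 2×1.008 = 470.241 g/mol.
Mass of Fe per formula unit: 1.68 × 55.845 = 93.820 g.
Weight fraction Fe = 93.820 / 470.241 = 0.1995.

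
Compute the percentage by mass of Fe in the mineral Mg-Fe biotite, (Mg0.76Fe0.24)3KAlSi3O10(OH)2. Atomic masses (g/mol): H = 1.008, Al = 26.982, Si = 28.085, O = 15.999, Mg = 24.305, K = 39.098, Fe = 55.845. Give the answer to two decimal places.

Formula mass = 2.28*24.305 + 0.72*55.845 + 1*39.098 + 1*26.982 + 3*28.085 + 12*15.999 + 2*1.008 = 439.963 g/mol, of which 40.208 g is Fe.
So Fe makes up 40.208/439.963 = 0.0914 of the mass, i.e. 9.14%.

9.14 mass %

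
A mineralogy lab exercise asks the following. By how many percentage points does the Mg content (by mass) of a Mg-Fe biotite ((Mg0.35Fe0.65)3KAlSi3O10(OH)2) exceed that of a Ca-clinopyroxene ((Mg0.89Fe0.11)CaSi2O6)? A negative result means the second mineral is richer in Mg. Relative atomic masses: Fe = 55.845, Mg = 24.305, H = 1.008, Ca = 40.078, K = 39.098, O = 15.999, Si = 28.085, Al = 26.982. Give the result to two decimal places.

Mg in (Mg0.35Fe0.65)3KAlSi3O10(OH)2: molar mass 478.757 g/mol; 1.05×24.305 = 25.520 g → 5.33 wt%.
Mg in (Mg0.89Fe0.11)CaSi2O6: molar mass 220.016 g/mol; 0.89×24.305 = 21.631 g → 9.83 wt%.
Difference = 5.33 − 9.83 = -4.50 percentage points.

-4.50 percentage points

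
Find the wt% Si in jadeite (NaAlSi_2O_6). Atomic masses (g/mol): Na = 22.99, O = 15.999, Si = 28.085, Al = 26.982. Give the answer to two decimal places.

M(NaAlSi_2O_6) = 202.136 g/mol.
Si contributes 2 × 28.085 = 56.170 g per mole.
56.170/202.136 = 0.2779 → 27.79%.

27.79 wt%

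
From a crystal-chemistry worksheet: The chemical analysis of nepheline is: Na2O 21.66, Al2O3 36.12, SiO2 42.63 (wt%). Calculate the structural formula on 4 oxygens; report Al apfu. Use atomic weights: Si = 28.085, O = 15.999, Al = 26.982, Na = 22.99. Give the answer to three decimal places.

Na2O: 21.66/61.979 = 0.34947 mol → 0.69894 mol Na, 0.34947 mol O.
Al2O3: 36.12/101.961 = 0.35425 mol → 0.70850 mol Al, 1.06275 mol O.
SiO2: 42.63/60.083 = 0.70952 mol → 0.70952 mol Si, 1.41904 mol O.
Total oxygen = 2.83126 mol. Normalization factor = 4/2.83126 = 1.41280.
Al per 4 O = 0.70850 × 1.41280 = 1.001.

1.001 Al apfu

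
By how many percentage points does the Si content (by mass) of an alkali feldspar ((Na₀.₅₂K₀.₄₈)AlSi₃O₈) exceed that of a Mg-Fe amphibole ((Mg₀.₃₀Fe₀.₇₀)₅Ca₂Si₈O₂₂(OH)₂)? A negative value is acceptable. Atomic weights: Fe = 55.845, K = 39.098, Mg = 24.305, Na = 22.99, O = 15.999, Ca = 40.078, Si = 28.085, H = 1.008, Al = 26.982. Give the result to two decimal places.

6.86 percentage points

Si in (Na₀.₅₂K₀.₄₈)AlSi₃O₈: molar mass 269.951 g/mol; 3×28.085 = 84.255 g → 31.21 wt%.
Si in (Mg₀.₃₀Fe₀.₇₀)₅Ca₂Si₈O₂₂(OH)₂: molar mass 922.743 g/mol; 8×28.085 = 224.680 g → 24.35 wt%.
Difference = 31.21 − 24.35 = 6.86 percentage points.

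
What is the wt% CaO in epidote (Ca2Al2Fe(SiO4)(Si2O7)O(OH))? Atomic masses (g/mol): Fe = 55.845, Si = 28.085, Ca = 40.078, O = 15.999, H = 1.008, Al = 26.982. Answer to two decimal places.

M(Ca2Al2Fe(SiO4)(Si2O7)O(OH)) = 483.215 g/mol; M(CaO) = 56.077 g/mol.
Moles CaO per formula unit = 2 Ca ÷ 1 = 2.0000.
CaO fraction = (2.0000 × 56.077) / 483.215 = 112.154/483.215 = 0.2321.

23.21 wt%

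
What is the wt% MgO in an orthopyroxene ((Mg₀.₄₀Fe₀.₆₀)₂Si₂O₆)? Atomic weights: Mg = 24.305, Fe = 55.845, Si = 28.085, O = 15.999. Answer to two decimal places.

13.51 wt%

Molar mass of (Mg₀.₄₀Fe₀.₆₀)₂Si₂O₆ = 0.80·24.305 + 1.20·55.845 + 2·28.085 + 6·15.999 = 238.622 g/mol.
Each formula unit contains 0.80 Mg, equivalent to 0.80/1 = 0.8000 mol MgO.
M(MgO) = 1×24.305 + 1×15.999 = 40.304 g/mol.
Mass of MgO per formula unit = 0.8000 × 40.304 = 32.243 g.
MgO wt% = 32.243 / 238.622 × 100 = 13.51%.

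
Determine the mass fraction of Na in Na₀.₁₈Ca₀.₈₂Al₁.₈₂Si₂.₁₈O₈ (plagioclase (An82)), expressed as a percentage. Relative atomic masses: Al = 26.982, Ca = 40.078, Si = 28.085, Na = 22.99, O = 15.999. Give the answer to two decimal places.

1.50 wt%

Formula mass = 0.18×22.99 + 0.82×40.078 + 1.82×26.982 + 2.18×28.085 + 8×15.999 = 275.327 g/mol, of which 4.138 g is Na.
So Na makes up 4.138/275.327 = 0.0150 of the mass, i.e. 1.50%.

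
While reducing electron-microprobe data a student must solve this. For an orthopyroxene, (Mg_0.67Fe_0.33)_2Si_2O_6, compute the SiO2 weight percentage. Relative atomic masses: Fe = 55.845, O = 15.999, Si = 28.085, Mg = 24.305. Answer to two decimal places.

Formula mass = 221.590 g/mol.
2 Si → 2.0000 mol SiO2 per formula unit; M(SiO2) = 60.083, so SiO2 mass = 120.166 g.
120.166/221.590 × 100 = 54.23 wt%.

54.23 wt%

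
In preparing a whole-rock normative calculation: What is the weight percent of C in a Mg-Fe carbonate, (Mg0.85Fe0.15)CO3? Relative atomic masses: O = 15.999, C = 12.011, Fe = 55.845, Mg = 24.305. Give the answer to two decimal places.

Molar mass of (Mg0.85Fe0.15)CO3: 0.85×24.305 + 0.15×55.845 + 1×12.011 + 3×15.999 = 89.044 g/mol.
Mass of C per formula unit: 1 × 12.011 = 12.011 g.
Weight fraction C = 12.011 / 89.044 = 0.1349.

13.49 weight percent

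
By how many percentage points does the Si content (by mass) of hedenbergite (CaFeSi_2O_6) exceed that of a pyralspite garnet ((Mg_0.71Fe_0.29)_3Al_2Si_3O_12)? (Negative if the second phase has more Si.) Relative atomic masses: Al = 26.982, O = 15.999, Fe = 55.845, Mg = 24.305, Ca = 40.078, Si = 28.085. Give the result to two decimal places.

3.07 percentage points

M(CaFeSi_2O_6) = 248.087 g/mol, so wt% Si = 56.170/248.087 × 100 = 22.64%.
M((Mg_0.71Fe_0.29)_3Al_2Si_3O_12) = 430.562 g/mol, so wt% Si = 84.255/430.562 × 100 = 19.57%.
22.64 − 19.57 = 3.07 pp.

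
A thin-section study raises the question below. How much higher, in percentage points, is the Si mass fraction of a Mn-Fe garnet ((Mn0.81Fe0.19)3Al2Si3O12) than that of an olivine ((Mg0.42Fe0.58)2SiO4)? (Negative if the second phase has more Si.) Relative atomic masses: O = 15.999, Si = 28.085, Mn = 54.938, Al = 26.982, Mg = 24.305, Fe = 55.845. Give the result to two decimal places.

1.16 percentage points

M((Mn0.81Fe0.19)3Al2Si3O12) = 495.538 g/mol, so wt% Si = 84.255/495.538 × 100 = 17.00%.
M((Mg0.42Fe0.58)2SiO4) = 177.277 g/mol, so wt% Si = 28.085/177.277 × 100 = 15.84%.
17.00 − 15.84 = 1.16 pp.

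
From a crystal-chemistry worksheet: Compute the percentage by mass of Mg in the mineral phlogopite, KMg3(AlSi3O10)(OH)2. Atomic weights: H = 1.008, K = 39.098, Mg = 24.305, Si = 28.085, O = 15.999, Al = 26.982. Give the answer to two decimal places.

17.47 mass %

Molar mass of KMg3(AlSi3O10)(OH)2: 1×39.098 + 3×24.305 + 1×26.982 + 3×28.085 + 12×15.999 + 2×1.008 = 417.254 g/mol.
Mass of Mg per formula unit: 3 × 24.305 = 72.915 g.
Weight fraction Mg = 72.915 / 417.254 = 0.1747.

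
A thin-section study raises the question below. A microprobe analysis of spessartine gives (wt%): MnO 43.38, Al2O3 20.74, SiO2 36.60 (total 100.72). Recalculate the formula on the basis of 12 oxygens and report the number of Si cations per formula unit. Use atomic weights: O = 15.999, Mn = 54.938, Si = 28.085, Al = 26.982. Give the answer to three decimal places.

2.996 Si apfu

43.38 wt% MnO ÷ 70.937 g/mol = 0.61153 mol, giving 0.61153 Mn and 0.61153 O.
20.74 wt% Al2O3 ÷ 101.961 g/mol = 0.20341 mol, giving 0.40682 Al and 0.61023 O.
36.60 wt% SiO2 ÷ 60.083 g/mol = 0.60916 mol, giving 0.60916 Si and 1.21832 O.
Oxygen sums to 2.44008; scaling by 12/2.44008 = 4.91787 puts the formula on 12 O.
Si: 0.60916 × 4.91787 = 2.996 atoms per formula unit.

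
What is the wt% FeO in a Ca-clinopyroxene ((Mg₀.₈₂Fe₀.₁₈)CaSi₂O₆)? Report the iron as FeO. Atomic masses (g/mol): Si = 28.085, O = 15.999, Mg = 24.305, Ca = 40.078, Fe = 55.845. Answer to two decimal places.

5.82 wt%

Molar mass of (Mg₀.₈₂Fe₀.₁₈)CaSi₂O₆ = 0.82×24.305 + 0.18×55.845 + 1×40.078 + 2×28.085 + 6×15.999 = 222.224 g/mol.
Each formula unit contains 0.18 Fe, equivalent to 0.18/1 = 0.1800 mol FeO.
M(FeO) = 1×55.845 + 1×15.999 = 71.844 g/mol.
Mass of FeO per formula unit = 0.1800 × 71.844 = 12.932 g.
FeO wt% = 12.932 / 222.224 × 100 = 5.82%.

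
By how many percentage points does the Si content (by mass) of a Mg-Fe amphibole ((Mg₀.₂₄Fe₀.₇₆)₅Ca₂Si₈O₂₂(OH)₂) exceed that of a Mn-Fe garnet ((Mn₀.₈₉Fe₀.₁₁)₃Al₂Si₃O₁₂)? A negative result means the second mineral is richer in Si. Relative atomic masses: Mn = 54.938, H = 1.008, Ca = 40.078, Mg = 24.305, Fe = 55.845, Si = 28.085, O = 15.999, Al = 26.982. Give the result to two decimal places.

7.09 percentage points

M((Mg₀.₂₄Fe₀.₇₆)₅Ca₂Si₈O₂₂(OH)₂) = 932.205 g/mol, so wt% Si = 224.680/932.205 × 100 = 24.10%.
M((Mn₀.₈₉Fe₀.₁₁)₃Al₂Si₃O₁₂) = 495.320 g/mol, so wt% Si = 84.255/495.320 × 100 = 17.01%.
24.10 − 17.01 = 7.09 pp.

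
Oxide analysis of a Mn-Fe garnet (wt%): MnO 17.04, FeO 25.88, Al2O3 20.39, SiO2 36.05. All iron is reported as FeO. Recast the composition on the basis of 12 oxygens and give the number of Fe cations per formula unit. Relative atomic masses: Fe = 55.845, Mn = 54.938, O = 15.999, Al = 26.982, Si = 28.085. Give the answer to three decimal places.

1.801 Fe apfu

MnO (M=70.937): mol = 0.24021; Mn = 0.24021, O = 0.24021.
FeO (M=71.844): mol = 0.36022; Fe = 0.36022, O = 0.36022.
Al2O3 (M=101.961): mol = 0.19998; Al = 0.39996, O = 0.59994.
SiO2 (M=60.083): mol = 0.60000; Si = 0.60000, O = 1.20000.
ΣO = 2.40037; factor = 12/ΣO = 4.99923.
Fe apfu = 0.36022 × 4.99923 = 1.801.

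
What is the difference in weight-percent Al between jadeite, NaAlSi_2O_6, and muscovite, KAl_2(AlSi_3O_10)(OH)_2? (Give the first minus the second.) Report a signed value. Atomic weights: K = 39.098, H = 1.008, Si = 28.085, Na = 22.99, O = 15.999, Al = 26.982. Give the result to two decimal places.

Al in NaAlSi_2O_6: molar mass 202.136 g/mol; 1×26.982 = 26.982 g → 13.35 wt%.
Al in KAl_2(AlSi_3O_10)(OH)_2: molar mass 398.303 g/mol; 3×26.982 = 80.946 g → 20.32 wt%.
Difference = 13.35 − 20.32 = -6.97 percentage points.

-6.97 percentage points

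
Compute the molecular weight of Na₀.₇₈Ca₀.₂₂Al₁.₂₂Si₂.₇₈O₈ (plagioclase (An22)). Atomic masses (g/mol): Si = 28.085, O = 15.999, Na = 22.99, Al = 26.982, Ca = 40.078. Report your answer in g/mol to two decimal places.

M = 0.78×22.99 + 0.22×40.078 + 1.22×26.982 + 2.78×28.085 + 8×15.999

265.74 g/mol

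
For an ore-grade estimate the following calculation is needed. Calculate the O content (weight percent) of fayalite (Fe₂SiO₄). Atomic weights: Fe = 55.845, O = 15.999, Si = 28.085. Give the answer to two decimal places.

31.41 weight percent

Molar mass of Fe₂SiO₄: 2·55.845 + 1·28.085 + 4·15.999 = 203.771 g/mol.
Mass of O per formula unit: 4 × 15.999 = 63.996 g.
Weight fraction O = 63.996 / 203.771 = 0.3141.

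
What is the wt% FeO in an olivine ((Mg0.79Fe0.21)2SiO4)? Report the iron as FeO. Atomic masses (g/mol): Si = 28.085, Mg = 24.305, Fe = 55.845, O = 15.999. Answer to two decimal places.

Formula mass = 153.938 g/mol.
0.42 Fe → 0.4200 mol FeO per formula unit; M(FeO) = 71.844, so FeO mass = 30.174 g.
30.174/153.938 × 100 = 19.60 wt%.

19.60 wt%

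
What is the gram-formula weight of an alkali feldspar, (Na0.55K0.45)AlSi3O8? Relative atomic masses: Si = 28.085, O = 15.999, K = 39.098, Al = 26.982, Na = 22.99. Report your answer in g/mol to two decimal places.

269.47 g/mol

The formula mass is the sum 0.55·22.99 + 0.45·39.098 + 1·26.982 + 3·28.085 + 8·15.999.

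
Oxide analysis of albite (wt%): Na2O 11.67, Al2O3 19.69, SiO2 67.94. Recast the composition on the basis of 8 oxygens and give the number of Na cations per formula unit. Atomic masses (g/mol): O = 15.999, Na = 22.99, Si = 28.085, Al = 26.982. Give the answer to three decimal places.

Na2O (M=61.979): mol = 0.18829; Na = 0.37658, O = 0.18829.
Al2O3 (M=101.961): mol = 0.19311; Al = 0.38622, O = 0.57933.
SiO2 (M=60.083): mol = 1.13077; Si = 1.13077, O = 2.26154.
ΣO = 3.02916; factor = 8/ΣO = 2.64100.
Na apfu = 0.37658 × 2.64100 = 0.995.

0.995 Na apfu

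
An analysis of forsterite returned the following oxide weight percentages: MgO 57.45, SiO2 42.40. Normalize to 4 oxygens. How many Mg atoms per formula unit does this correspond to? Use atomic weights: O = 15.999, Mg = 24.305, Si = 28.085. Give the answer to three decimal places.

MgO (M=40.304): mol = 1.42542; Mg = 1.42542, O = 1.42542.
SiO2 (M=60.083): mol = 0.70569; Si = 0.70569, O = 1.41138.
ΣO = 2.83680; factor = 4/ΣO = 1.41004.
Mg apfu = 1.42542 × 1.41004 = 2.010.

2.010 Mg apfu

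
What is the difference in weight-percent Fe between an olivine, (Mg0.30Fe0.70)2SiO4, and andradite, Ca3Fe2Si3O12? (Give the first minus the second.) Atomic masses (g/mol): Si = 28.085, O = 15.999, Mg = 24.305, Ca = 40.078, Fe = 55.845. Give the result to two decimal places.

M((Mg0.30Fe0.70)2SiO4) = 184.847 g/mol, so wt% Fe = 78.183/184.847 × 100 = 42.30%.
M(Ca3Fe2Si3O12) = 508.167 g/mol, so wt% Fe = 111.690/508.167 × 100 = 21.98%.
42.30 − 21.98 = 20.32 pp.

20.32 percentage points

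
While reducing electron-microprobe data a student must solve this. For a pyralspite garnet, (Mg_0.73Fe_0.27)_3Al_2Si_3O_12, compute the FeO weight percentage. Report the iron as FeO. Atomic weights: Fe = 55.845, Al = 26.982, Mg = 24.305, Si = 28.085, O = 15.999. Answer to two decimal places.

Molar mass of (Mg_0.73Fe_0.27)_3Al_2Si_3O_12 = 2.19×24.305 + 0.81×55.845 + 2×26.982 + 3×28.085 + 12×15.999 = 428.669 g/mol.
Each formula unit contains 0.81 Fe, equivalent to 0.81/1 = 0.8100 mol FeO.
M(FeO) = 1×55.845 + 1×15.999 = 71.844 g/mol.
Mass of FeO per formula unit = 0.8100 × 71.844 = 58.194 g.
FeO wt% = 58.194 / 428.669 × 100 = 13.58%.

13.58 wt%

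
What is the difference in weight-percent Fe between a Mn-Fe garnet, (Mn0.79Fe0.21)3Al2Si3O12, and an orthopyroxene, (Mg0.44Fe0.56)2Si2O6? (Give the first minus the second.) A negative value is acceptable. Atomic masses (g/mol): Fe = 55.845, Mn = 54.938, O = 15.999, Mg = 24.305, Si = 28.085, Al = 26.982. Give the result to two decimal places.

First mineral: 35.182 g Fe in 495.592 g formula = 7.10 wt% Fe.
Second mineral: 62.546 g Fe in 236.099 g formula = 26.49 wt% Fe.
7.10% − 26.49% gives a difference of -19.39 percentage points.

-19.39 percentage points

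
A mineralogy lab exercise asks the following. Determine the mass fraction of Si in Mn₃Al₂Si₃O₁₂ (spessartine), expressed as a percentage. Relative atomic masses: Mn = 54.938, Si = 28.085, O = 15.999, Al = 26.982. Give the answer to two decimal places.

17.02 wt%

M(Mn₃Al₂Si₃O₁₂) = 495.021 g/mol.
Si contributes 3 × 28.085 = 84.255 g per mole.
84.255/495.021 = 0.1702 → 17.02%.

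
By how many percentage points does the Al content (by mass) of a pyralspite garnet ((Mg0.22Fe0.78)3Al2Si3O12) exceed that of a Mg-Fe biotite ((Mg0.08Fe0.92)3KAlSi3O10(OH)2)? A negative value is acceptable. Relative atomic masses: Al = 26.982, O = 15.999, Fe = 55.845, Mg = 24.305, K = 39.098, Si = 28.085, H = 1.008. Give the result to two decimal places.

First mineral: 53.964 g Al in 476.926 g formula = 11.31 wt% Al.
Second mineral: 26.982 g Al in 504.304 g formula = 5.35 wt% Al.
11.31% − 5.35% gives a difference of 5.96 percentage points.

5.96 percentage points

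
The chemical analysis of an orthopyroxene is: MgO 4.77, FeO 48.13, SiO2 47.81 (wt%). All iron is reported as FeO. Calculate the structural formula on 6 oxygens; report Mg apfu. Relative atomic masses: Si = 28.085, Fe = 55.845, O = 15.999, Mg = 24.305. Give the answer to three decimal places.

0.298 Mg apfu

MgO (M=40.304): mol = 0.11835; Mg = 0.11835, O = 0.11835.
FeO (M=71.844): mol = 0.66992; Fe = 0.66992, O = 0.66992.
SiO2 (M=60.083): mol = 0.79573; Si = 0.79573, O = 1.59146.
ΣO = 2.37973; factor = 6/ΣO = 2.52129.
Mg apfu = 0.11835 × 2.52129 = 0.298.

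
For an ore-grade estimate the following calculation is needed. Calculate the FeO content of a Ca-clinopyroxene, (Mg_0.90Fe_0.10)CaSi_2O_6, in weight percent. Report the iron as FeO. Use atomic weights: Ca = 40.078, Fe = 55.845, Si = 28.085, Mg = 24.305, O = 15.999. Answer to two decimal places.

3.27 wt%

M((Mg_0.90Fe_0.10)CaSi_2O_6) = 219.701 g/mol; M(FeO) = 71.844 g/mol.
Moles FeO per formula unit = 0.10 Fe ÷ 1 = 0.1000.
FeO fraction = (0.1000 × 71.844) / 219.701 = 7.184/219.701 = 0.0327.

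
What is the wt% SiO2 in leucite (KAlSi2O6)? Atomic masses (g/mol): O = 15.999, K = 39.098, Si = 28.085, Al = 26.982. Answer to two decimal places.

55.06 wt%

Molar mass of KAlSi2O6 = 1·39.098 + 1·26.982 + 2·28.085 + 6·15.999 = 218.244 g/mol.
Each formula unit contains 2 Si, equivalent to 2/1 = 2.0000 mol SiO2.
M(SiO2) = 1×28.085 + 2×15.999 = 60.083 g/mol.
Mass of SiO2 per formula unit = 2.0000 × 60.083 = 120.166 g.
SiO2 wt% = 120.166 / 218.244 × 100 = 55.06%.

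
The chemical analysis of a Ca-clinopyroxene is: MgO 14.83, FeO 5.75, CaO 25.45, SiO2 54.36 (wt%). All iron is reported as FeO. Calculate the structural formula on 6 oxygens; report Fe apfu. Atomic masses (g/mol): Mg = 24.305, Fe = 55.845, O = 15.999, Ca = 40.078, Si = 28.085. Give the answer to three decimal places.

0.177 Fe apfu

14.83 wt% MgO ÷ 40.304 g/mol = 0.36795 mol, giving 0.36795 Mg and 0.36795 O.
5.75 wt% FeO ÷ 71.844 g/mol = 0.08003 mol, giving 0.08003 Fe and 0.08003 O.
25.45 wt% CaO ÷ 56.077 g/mol = 0.45384 mol, giving 0.45384 Ca and 0.45384 O.
54.36 wt% SiO2 ÷ 60.083 g/mol = 0.90475 mol, giving 0.90475 Si and 1.80950 O.
Oxygen sums to 2.71132; scaling by 6/2.71132 = 2.21294 puts the formula on 6 O.
Fe: 0.08003 × 2.21294 = 0.177 atoms per formula unit.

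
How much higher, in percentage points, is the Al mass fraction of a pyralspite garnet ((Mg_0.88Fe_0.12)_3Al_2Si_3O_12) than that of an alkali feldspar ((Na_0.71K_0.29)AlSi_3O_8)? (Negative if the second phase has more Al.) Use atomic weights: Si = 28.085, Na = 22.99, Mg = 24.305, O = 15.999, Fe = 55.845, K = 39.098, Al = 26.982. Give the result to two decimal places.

2.91 percentage points

M((Mg_0.88Fe_0.12)_3Al_2Si_3O_12) = 414.476 g/mol, so wt% Al = 53.964/414.476 × 100 = 13.02%.
M((Na_0.71K_0.29)AlSi_3O_8) = 266.890 g/mol, so wt% Al = 26.982/266.890 × 100 = 10.11%.
13.02 − 10.11 = 2.91 pp.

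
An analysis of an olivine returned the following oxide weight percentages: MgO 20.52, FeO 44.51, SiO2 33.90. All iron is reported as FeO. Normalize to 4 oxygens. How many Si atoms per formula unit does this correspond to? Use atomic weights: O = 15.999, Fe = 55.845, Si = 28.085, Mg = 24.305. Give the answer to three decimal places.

20.52 wt% MgO ÷ 40.304 g/mol = 0.50913 mol, giving 0.50913 Mg and 0.50913 O.
44.51 wt% FeO ÷ 71.844 g/mol = 0.61954 mol, giving 0.61954 Fe and 0.61954 O.
33.90 wt% SiO2 ÷ 60.083 g/mol = 0.56422 mol, giving 0.56422 Si and 1.12844 O.
Oxygen sums to 2.25711; scaling by 4/2.25711 = 1.77218 puts the formula on 4 O.
Si: 0.56422 × 1.77218 = 1.000 atoms per formula unit.

1.000 Si apfu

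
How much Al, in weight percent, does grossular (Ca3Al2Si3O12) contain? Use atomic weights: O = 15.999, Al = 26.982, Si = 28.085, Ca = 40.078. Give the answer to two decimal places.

Formula mass = 3×40.078 + 2×26.982 + 3×28.085 + 12×15.999 = 450.441 g/mol, of which 53.964 g is Al.
So Al makes up 53.964/450.441 = 0.1198 of the mass, i.e. 11.98%.

11.98 weight percent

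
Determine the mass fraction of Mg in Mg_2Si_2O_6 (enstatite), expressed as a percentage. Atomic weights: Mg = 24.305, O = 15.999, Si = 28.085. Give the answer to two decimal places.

Formula mass = 2*24.305 + 2*28.085 + 6*15.999 = 200.774 g/mol, of which 48.610 g is Mg.
So Mg makes up 48.610/200.774 = 0.2421 of the mass, i.e. 24.21%.

24.21 mass %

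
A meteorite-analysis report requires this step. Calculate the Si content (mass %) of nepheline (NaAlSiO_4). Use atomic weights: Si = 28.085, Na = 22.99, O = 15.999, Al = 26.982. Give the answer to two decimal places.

19.77 mass %

Formula mass = 1·22.99 + 1·26.982 + 1·28.085 + 4·15.999 = 142.053 g/mol, of which 28.085 g is Si.
So Si makes up 28.085/142.053 = 0.1977 of the mass, i.e. 19.77%.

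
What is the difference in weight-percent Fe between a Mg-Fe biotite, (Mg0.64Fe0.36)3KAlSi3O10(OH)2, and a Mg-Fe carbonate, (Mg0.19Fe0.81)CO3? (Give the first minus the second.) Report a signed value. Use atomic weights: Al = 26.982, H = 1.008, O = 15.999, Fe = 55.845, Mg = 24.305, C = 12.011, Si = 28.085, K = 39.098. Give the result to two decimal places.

-27.81 percentage points

Fe in (Mg0.64Fe0.36)3KAlSi3O10(OH)2: molar mass 451.317 g/mol; 1.08×55.845 = 60.313 g → 13.36 wt%.
Fe in (Mg0.19Fe0.81)CO3: molar mass 109.860 g/mol; 0.81×55.845 = 45.234 g → 41.17 wt%.
Difference = 13.36 − 41.17 = -27.81 percentage points.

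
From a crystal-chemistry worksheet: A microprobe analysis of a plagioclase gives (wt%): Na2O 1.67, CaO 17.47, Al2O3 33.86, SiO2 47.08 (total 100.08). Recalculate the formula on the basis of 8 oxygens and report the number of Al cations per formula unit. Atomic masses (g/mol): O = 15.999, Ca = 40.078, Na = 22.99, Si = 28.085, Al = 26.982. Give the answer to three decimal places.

1.67 wt% Na2O ÷ 61.979 g/mol = 0.02694 mol, giving 0.05388 Na and 0.02694 O.
17.47 wt% CaO ÷ 56.077 g/mol = 0.31154 mol, giving 0.31154 Ca and 0.31154 O.
33.86 wt% Al2O3 ÷ 101.961 g/mol = 0.33209 mol, giving 0.66418 Al and 0.99627 O.
47.08 wt% SiO2 ÷ 60.083 g/mol = 0.78358 mol, giving 0.78358 Si and 1.56716 O.
Oxygen sums to 2.90191; scaling by 8/2.90191 = 2.75681 puts the formula on 8 O.
Al: 0.66418 × 2.75681 = 1.831 atoms per formula unit.

1.831 Al apfu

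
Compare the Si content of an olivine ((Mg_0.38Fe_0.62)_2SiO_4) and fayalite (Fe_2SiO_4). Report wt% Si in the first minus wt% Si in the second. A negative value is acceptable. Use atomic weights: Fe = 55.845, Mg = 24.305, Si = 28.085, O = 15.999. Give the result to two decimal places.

1.84 percentage points

First mineral: 28.085 g Si in 179.801 g formula = 15.62 wt% Si.
Second mineral: 28.085 g Si in 203.771 g formula = 13.78 wt% Si.
15.62% − 13.78% gives a difference of 1.84 percentage points.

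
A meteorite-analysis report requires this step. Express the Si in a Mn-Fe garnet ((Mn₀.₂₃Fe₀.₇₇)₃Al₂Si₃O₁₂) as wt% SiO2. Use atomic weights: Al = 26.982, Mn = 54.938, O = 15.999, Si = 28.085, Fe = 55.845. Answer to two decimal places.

36.26 wt%

M((Mn₀.₂₃Fe₀.₇₇)₃Al₂Si₃O₁₂) = 497.116 g/mol; M(SiO2) = 60.083 g/mol.
Moles SiO2 per formula unit = 3 Si ÷ 1 = 3.0000.
SiO2 fraction = (3.0000 × 60.083) / 497.116 = 180.249/497.116 = 0.3626.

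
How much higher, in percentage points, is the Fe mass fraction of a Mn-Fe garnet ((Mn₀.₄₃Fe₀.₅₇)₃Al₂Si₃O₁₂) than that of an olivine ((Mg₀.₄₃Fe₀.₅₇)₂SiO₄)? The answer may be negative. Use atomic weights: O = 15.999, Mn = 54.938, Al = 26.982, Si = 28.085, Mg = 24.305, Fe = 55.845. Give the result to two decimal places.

Fe in (Mn₀.₄₃Fe₀.₅₇)₃Al₂Si₃O₁₂: molar mass 496.572 g/mol; 1.71×55.845 = 95.495 g → 19.23 wt%.
Fe in (Mg₀.₄₃Fe₀.₅₇)₂SiO₄: molar mass 176.647 g/mol; 1.14×55.845 = 63.663 g → 36.04 wt%.
Difference = 19.23 − 36.04 = -16.81 percentage points.

-16.81 percentage points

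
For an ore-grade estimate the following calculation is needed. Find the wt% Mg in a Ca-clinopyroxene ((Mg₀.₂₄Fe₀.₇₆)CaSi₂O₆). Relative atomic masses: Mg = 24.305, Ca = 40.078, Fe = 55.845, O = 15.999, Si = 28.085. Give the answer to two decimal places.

M((Mg₀.₂₄Fe₀.₇₆)CaSi₂O₆) = 240.517 g/mol.
Mg contributes 0.24 × 24.305 = 5.833 g per mole.
5.833/240.517 = 0.0243 → 2.43%.

2.43 mass %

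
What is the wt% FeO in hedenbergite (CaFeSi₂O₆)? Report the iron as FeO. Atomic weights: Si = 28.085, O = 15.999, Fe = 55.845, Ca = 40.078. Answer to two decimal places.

Molar mass of CaFeSi₂O₆ = 1×40.078 + 1×55.845 + 2×28.085 + 6×15.999 = 248.087 g/mol.
Each formula unit contains 1 Fe, equivalent to 1/1 = 1.0000 mol FeO.
M(FeO) = 1×55.845 + 1×15.999 = 71.844 g/mol.
Mass of FeO per formula unit = 1.0000 × 71.844 = 71.844 g.
FeO wt% = 71.844 / 248.087 × 100 = 28.96%.

28.96 wt%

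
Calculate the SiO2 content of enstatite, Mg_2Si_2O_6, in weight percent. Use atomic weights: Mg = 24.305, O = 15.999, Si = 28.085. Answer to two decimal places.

Formula mass = 200.774 g/mol.
2 Si → 2.0000 mol SiO2 per formula unit; M(SiO2) = 60.083, so SiO2 mass = 120.166 g.
120.166/200.774 × 100 = 59.85 wt%.

59.85 wt%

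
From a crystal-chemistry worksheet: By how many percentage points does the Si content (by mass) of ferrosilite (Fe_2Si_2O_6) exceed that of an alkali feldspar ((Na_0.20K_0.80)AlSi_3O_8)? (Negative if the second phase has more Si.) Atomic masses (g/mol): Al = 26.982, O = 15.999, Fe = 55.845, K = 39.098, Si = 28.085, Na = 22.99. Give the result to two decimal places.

-9.34 percentage points

First mineral: 56.170 g Si in 263.854 g formula = 21.29 wt% Si.
Second mineral: 84.255 g Si in 275.105 g formula = 30.63 wt% Si.
21.29% − 30.63% gives a difference of -9.34 percentage points.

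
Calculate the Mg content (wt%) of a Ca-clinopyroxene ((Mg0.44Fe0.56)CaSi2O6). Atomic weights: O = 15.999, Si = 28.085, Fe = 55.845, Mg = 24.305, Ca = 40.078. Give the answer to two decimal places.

Formula mass = 0.44*24.305 + 0.56*55.845 + 1*40.078 + 2*28.085 + 6*15.999 = 234.209 g/mol, of which 10.694 g is Mg.
So Mg makes up 10.694/234.209 = 0.0457 of the mass, i.e. 4.57%.

4.57 wt%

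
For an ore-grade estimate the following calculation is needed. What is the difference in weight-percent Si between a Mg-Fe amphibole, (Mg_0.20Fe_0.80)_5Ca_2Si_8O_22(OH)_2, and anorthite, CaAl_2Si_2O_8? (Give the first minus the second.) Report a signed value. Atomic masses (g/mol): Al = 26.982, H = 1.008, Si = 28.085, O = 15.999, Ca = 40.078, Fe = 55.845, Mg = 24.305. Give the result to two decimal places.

Si in (Mg_0.20Fe_0.80)_5Ca_2Si_8O_22(OH)_2: molar mass 938.513 g/mol; 8×28.085 = 224.680 g → 23.94 wt%.
Si in CaAl_2Si_2O_8: molar mass 278.204 g/mol; 2×28.085 = 56.170 g → 20.19 wt%.
Difference = 23.94 − 20.19 = 3.75 percentage points.

3.75 percentage points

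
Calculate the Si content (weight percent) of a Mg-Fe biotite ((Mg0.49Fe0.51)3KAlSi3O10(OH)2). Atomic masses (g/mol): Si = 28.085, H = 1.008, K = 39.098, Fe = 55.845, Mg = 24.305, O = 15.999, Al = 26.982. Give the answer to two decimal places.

Formula mass = 1.47*24.305 + 1.53*55.845 + 1*39.098 + 1*26.982 + 3*28.085 + 12*15.999 + 2*1.008 = 465.510 g/mol, of which 84.255 g is Si.
So Si makes up 84.255/465.510 = 0.1810 of the mass, i.e. 18.10%.

18.10 weight percent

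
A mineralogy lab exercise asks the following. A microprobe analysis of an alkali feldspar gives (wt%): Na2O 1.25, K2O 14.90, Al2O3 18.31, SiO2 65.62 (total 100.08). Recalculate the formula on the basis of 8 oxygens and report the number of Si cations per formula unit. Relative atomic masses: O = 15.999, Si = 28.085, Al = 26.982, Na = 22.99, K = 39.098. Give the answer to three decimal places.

3.011 Si apfu

1.25 wt% Na2O ÷ 61.979 g/mol = 0.02017 mol, giving 0.04034 Na and 0.02017 O.
14.90 wt% K2O ÷ 94.195 g/mol = 0.15818 mol, giving 0.31636 K and 0.15818 O.
18.31 wt% Al2O3 ÷ 101.961 g/mol = 0.17958 mol, giving 0.35916 Al and 0.53874 O.
65.62 wt% SiO2 ÷ 60.083 g/mol = 1.09216 mol, giving 1.09216 Si and 2.18432 O.
Oxygen sums to 2.90141; scaling by 8/2.90141 = 2.75728 puts the formula on 8 O.
Si: 1.09216 × 2.75728 = 3.011 atoms per formula unit.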